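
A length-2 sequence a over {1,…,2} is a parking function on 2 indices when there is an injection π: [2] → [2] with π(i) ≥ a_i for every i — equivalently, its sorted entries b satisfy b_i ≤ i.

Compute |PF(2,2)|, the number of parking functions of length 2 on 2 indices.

3

Count = (2−2+1)·(2+1)^(2−1) = 1·3 = 3 (Konheim–Weiss)
Example (1,1) → sorted (1,1): b_i ≤ i ∀i, a PF.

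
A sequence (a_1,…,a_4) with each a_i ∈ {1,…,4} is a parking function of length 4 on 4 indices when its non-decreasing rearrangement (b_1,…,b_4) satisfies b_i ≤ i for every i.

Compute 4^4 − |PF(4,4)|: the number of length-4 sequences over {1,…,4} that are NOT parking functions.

Count = (5−4)·5^(4−1) = 1×125 = 125 (Konheim–Weiss)
Check (1,3,4,3) → sorted (1,3,3,4): b_2=3>2, not a PF.
So 256 − 125 = 131 fail.

131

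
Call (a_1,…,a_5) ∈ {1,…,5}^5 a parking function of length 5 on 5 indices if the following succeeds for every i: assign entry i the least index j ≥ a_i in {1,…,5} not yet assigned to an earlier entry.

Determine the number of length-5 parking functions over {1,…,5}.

Count = 1·6^4 = 1 · 1296 = 1296
Example (1,2,3,5,2) → sorted (1,2,2,3,5): b_i ≤ i ∀i, a PF.

1296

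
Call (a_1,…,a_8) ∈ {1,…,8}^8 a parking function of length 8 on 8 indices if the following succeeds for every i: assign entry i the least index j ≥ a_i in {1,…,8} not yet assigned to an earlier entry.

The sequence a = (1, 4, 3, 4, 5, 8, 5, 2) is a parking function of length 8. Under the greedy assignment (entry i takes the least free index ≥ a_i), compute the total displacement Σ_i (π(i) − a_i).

4

Σπ = 36 ({1..8} each once); Σa = 1+4+3+4+5+8+5+2 = 32; disp = 36−32 = 4.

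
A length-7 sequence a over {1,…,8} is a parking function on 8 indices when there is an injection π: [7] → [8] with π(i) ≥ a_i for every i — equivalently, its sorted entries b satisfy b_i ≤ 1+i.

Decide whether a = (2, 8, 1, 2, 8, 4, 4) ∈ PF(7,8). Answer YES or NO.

NO

Sorted: b = (1, 2, 2, 4, 4, 8, 8).
  b_1=1 ≤ 2
  b_2=2 ≤ 3
  b_3=2 ≤ 4
  b_4=4 ≤ 5
  b_5=4 ≤ 6
  b_6=8 > 7
  fails at i=6 ⇒ NO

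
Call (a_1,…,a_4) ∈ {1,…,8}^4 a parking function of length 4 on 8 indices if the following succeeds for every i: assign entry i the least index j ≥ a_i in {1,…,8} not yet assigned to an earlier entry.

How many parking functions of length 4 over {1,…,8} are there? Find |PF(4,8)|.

3645

|PF(4,8)| = (8−4+1)·(8+1)^(4−1) = 5·729 = 3645
Example (4,3,4,6) → sorted (3,4,4,6): b_i ≤ 4+i ∀i, a PF.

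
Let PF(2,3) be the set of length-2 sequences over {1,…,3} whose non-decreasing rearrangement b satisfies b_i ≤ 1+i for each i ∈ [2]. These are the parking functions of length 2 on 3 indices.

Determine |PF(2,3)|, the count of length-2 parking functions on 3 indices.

8

|PF(2,3)| = (4−2)·4^(2−1) = 2×4 = 8 (Pollak)
One tuple (2,2) → sorted (2,2): b_i ≤ 1+i ∀i, a PF.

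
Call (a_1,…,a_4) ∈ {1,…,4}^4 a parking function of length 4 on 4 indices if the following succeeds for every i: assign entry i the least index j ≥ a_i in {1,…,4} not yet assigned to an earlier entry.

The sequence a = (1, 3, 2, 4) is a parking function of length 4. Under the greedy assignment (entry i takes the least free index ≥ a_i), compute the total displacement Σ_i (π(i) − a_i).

0

Σπ = 10 ({1..4} each once); Σa = 1+3+2+4 = 10; disp = 10−10 = 0.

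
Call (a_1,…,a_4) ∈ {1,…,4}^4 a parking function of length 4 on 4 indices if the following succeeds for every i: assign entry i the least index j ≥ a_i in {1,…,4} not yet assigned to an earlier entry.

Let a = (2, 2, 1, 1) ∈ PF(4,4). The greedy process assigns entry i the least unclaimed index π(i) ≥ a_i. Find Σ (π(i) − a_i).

Σπ(i) = 1+…+4 = 10; Σa = 2+2+1+1 = 6; disp = 10−6 = 4.

4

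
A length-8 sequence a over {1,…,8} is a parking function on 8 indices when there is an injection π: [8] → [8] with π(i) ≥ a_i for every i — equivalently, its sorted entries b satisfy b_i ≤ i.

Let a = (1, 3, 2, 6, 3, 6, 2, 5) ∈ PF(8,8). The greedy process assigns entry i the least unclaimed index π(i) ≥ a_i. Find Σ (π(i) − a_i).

Σπ = 8·9/2 = 36 (π permutes [8]); Σa = 1+3+2+6+3+6+2+5 = 28; disp = 36−28 = 8.

8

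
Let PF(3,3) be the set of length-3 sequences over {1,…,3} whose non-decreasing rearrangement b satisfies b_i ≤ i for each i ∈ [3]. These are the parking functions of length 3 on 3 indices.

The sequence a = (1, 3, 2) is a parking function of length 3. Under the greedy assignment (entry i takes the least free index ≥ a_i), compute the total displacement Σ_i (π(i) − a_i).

0

Σπ = 3·4/2 = 6 (π permutes [3]); Σa = 1+3+2 = 6; disp = 6−6 = 0.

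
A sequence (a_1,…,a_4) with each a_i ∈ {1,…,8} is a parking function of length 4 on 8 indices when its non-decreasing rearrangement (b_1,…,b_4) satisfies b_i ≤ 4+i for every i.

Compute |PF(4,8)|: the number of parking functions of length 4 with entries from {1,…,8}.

3645

|PF(4,8)| = (8+1−4)·(8+1)^{4−1} = 5×729 = 3645
Example (5,5,2,7) → sorted (2,5,5,7): b_i ≤ 4+i ∀i, a PF.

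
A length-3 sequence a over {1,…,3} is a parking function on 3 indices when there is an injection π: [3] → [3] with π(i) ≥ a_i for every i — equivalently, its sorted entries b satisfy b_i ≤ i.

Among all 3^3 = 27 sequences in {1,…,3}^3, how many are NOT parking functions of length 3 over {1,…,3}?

11

#PF = (3+1−3)·(3+1)^{3−1} = 1·16 = 16
One tuple (3,3,3) → sorted (3,3,3): b_1=3>1, not a PF.
So 27 − 16 = 11 fail.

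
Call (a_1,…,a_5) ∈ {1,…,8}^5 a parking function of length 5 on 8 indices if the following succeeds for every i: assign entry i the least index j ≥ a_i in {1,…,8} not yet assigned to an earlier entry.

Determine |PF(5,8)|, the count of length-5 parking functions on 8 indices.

|PF| = (8−5+1)·(8+1)^(5−1) = 4×6561 = 26244 [KW]
Example (5,1,7,3,3) → sorted (1,3,3,5,7): b_i ≤ 3+i ∀i, a PF.

26244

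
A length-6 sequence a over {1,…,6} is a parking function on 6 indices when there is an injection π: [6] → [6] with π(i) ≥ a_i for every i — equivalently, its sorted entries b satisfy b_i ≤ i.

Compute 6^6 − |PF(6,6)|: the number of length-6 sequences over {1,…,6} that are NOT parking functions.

Count = (6−6+1)·(6+1)^(6−1) = 1 · 16807 = 16807 (Konheim–Weiss)
Check (4,4,2,5,6,1) → sorted (1,2,4,4,5,6): b_3=4>3, not a PF.
Total 46656; non-PF = 46656−16807 = 29849

29849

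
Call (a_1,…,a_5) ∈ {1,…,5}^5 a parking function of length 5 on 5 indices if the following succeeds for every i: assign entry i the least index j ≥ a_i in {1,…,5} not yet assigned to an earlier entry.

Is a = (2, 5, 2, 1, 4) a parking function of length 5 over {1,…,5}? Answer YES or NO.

Rearranged: b = (1, 2, 2, 4, 5).
  b_1=1 ≤ 1
  b_2=2 ≤ 2
  b_3=2 ≤ 3
  b_4=4 ≤ 4
  b_5=5 ≤ 5
All bounds hold ⇒ YES

YES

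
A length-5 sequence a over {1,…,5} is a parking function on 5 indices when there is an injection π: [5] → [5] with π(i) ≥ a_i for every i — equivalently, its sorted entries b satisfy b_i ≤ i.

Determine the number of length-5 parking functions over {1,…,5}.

|PF(5,5)| = 1·6^4 = 1·1296 = 1296
E.g. (4,3,2,2,1) → sorted (1,2,2,3,4): b_i ≤ i ∀i, a PF.

1296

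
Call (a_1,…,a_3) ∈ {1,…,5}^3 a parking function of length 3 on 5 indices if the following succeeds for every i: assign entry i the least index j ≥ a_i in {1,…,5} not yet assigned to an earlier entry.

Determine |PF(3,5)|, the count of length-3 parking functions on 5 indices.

108

Count = (5+1−3)·(5+1)^{3−1} = 3 · 36 = 108 (Pollak)
E.g. (3,4,4) → sorted (3,4,4): b_i ≤ 2+i ∀i, a PF.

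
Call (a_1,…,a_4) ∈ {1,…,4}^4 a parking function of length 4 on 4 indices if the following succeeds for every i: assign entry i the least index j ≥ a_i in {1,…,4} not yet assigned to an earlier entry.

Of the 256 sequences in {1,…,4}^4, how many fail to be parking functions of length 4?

|PF(4,4)| = (5−4)·5^(4−1) = 1·125 = 125
One tuple (4,3,1,4) → sorted (1,3,4,4): b_2=3>2, not a PF.
Total 256; non-PF = 256−125 = 131

131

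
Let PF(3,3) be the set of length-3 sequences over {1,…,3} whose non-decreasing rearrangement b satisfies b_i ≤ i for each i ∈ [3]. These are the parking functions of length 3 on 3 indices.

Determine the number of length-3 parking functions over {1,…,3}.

16

Count = 1·4^2 = 1 · 16 = 16 (Pollak)
E.g. (3,1,1) → sorted (1,1,3): b_i ≤ i ∀i, a PF.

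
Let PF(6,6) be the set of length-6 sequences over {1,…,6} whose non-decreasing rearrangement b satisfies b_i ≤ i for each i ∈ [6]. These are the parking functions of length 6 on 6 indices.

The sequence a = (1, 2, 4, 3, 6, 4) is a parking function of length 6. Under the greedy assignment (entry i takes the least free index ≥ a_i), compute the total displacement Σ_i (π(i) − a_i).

1

Σπ(i) = 1+…+6 = 21; Σa = 1+2+4+3+6+4 = 20; disp = 21−20 = 1.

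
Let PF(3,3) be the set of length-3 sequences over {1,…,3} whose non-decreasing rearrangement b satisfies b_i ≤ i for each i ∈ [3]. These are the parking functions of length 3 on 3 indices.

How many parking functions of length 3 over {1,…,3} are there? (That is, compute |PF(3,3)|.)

16

Count = (3−3+1)·(3+1)^(3−1) = 1·16 = 16 [KW]
Check (2,1,3) → sorted (1,2,3): b_i ≤ i ∀i, a PF.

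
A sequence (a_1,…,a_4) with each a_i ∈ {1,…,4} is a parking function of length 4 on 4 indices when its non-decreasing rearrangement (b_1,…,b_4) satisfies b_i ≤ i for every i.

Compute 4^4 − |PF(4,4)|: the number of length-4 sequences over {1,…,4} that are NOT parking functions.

131

|PF| = (4−4+1)·(4+1)^(4−1) = 1·125 = 125 (Konheim–Weiss)
E.g. (2,3,4,4) → sorted (2,3,4,4): b_1=2>1, not a PF.
Total 256; non-PF = 256−125 = 131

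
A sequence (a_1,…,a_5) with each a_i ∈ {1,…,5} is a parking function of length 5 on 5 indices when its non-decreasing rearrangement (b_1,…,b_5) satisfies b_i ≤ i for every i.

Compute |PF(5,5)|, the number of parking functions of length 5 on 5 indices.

#PF = (5+1−5)·(5+1)^{5−1} = 1·1296 = 1296 (Konheim–Weiss)
One tuple (4,1,4,1,2) → sorted (1,1,2,4,4): b_i ≤ i ∀i, a PF.

1296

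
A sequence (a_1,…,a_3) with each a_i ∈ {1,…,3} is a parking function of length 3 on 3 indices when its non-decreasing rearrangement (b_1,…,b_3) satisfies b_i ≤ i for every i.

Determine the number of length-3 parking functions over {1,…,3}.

16

|PF(3,3)| = 1·4^2 = 1 · 16 = 16 [KW]
E.g. (1,2,1) → sorted (1,1,2): b_i ≤ i ∀i, a PF.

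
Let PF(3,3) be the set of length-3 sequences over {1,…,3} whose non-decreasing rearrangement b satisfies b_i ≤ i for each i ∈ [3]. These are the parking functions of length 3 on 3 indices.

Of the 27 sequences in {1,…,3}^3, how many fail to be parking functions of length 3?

11

Count = 1·4^2 = 1×16 = 16 [KW]
E.g. (3,2,3) → sorted (2,3,3): b_1=2>1, not a PF.
3^3 − 16 = 27 − 16 = 11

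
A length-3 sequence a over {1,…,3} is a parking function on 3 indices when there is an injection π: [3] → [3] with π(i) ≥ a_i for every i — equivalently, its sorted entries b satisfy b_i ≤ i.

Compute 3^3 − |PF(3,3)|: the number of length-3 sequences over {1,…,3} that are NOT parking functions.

|PF(3,3)| = 1·4^2 = 1×16 = 16
One tuple (3,3,3) → sorted (3,3,3): b_1=3>1, not a PF.
3^3 − 16 = 27 − 16 = 11

11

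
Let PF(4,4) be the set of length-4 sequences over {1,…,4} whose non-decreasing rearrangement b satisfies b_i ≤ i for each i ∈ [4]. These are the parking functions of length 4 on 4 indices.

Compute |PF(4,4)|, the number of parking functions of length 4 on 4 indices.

125

|PF| = (4+1−4)·(4+1)^{4−1} = 1·125 = 125 (Pollak)
One tuple (2,1,3,2) → sorted (1,2,2,3): b_i ≤ i ∀i, a PF.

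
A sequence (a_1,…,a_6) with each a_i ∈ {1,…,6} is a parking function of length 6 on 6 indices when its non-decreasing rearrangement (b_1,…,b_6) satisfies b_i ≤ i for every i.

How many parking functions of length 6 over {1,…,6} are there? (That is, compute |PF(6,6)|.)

16807

#PF = (7−6)·7^(6−1) = 1×16807 = 16807 (Pollak)
Example (1,5,1,2,1,4) → sorted (1,1,1,2,4,5): b_i ≤ i ∀i, a PF.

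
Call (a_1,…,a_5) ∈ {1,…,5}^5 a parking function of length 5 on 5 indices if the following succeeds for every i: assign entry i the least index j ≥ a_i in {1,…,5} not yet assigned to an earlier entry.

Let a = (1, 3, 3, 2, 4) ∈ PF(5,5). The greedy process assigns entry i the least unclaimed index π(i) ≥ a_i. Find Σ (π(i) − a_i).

Σπ(i) = 1+…+5 = 15; Σa = 1+3+3+2+4 = 13; disp = 15−13 = 2.

2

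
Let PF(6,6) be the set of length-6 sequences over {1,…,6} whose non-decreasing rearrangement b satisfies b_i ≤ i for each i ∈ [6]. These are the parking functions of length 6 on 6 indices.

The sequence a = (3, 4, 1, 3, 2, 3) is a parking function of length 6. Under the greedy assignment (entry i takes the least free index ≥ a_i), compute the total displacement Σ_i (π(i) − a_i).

Σπ = 21 ({1..6} each once); Σa = 3+4+1+3+2+3 = 16; disp = 21−16 = 5.

5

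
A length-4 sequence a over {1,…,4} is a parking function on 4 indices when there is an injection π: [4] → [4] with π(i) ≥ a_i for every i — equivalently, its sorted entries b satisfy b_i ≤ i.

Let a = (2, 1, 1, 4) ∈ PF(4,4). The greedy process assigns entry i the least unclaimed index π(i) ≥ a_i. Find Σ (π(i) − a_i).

Σπ = 10 ({1..4} each once); Σa = 2+1+1+4 = 8; disp = 10−8 = 2.

2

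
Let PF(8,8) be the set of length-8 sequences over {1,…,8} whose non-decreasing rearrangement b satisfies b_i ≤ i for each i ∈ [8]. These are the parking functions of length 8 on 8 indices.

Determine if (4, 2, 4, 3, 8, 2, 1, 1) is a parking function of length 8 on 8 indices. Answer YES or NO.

YES

Sorted: b = (1, 1, 2, 2, 3, 4, 4, 8).
  b_1=1 ≤ 1
  b_2=1 ≤ 2
  b_3=2 ≤ 3
  b_4=2 ≤ 4
  b_5=3 ≤ 5
  b_6=4 ≤ 6
  b_7=4 ≤ 7
  b_8=8 ≤ 8
All bounds hold ⇒ YES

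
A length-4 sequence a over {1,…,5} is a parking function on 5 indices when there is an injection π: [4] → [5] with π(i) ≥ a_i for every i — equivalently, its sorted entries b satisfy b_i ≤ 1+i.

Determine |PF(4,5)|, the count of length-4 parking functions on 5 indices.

#PF = (6−4)·6^(4−1) = 2·216 = 432 (Pollak)
One tuple (4,1,2,3) → sorted (1,2,3,4): b_i ≤ 1+i ∀i, a PF.

432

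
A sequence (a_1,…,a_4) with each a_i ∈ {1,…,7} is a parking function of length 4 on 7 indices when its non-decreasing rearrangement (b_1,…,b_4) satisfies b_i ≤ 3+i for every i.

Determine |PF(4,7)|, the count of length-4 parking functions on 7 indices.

|PF(4,7)| = 4·8^3 = 4×512 = 2048 (Pollak)
Example (7,1,2,1) → sorted (1,1,2,7): b_i ≤ 3+i ∀i, a PF.

2048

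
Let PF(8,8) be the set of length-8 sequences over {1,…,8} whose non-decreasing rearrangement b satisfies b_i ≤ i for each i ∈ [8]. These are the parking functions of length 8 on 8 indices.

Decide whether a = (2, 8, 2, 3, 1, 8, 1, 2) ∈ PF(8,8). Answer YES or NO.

Rearranged: b = (1, 1, 2, 2, 2, 3, 8, 8).
  b_1=1 ≤ 1
  b_2=1 ≤ 2
  b_3=2 ≤ 3
  b_4=2 ≤ 4
  b_5=2 ≤ 5
  b_6=3 ≤ 6
  b_7=8 > 7
  fails at i=7 ⇒ NO

NO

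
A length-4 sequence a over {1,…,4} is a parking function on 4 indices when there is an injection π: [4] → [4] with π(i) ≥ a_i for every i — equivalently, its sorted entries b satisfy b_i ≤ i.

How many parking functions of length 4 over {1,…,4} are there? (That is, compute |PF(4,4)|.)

Count = (5−4)·5^(4−1) = 1×125 = 125 [KW]
E.g. (2,4,1,2) → sorted (1,2,2,4): b_i ≤ i ∀i, a PF.

125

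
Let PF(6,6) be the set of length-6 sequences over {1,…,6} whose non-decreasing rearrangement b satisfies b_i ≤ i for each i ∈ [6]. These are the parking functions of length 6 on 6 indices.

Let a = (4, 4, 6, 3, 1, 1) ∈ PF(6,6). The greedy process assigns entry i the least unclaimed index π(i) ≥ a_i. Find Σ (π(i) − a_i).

Σπ(i) = 1+…+6 = 21; Σa = 4+4+6+3+1+1 = 19; disp = 21−19 = 2.

2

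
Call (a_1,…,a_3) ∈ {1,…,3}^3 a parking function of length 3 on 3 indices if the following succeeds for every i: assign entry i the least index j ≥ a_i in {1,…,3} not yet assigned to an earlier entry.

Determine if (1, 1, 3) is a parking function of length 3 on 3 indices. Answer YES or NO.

YES

Rearranged: b = (1, 1, 3).
  b_1=1 ≤ 1
  b_2=1 ≤ 2
  b_3=3 ≤ 3
All bounds hold ⇒ YES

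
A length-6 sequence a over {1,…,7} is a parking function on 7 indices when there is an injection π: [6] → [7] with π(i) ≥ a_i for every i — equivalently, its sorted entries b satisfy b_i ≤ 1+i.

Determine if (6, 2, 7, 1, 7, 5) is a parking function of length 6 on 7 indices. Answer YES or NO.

Rearranged: b = (1, 2, 5, 6, 7, 7).
  b_1=1 ≤ 2
  b_2=2 ≤ 3
  b_3=5 > 4
  fails at i=3 ⇒ NO

NO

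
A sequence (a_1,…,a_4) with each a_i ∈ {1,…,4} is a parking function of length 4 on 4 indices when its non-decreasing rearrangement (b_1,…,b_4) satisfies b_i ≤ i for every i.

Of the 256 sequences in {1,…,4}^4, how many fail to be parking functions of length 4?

Count = (5−4)·5^(4−1) = 1 · 125 = 125 (Konheim–Weiss)
Example (4,2,4,4) → sorted (2,4,4,4): b_1=2>1, not a PF.
So 256 − 125 = 131 fail.

131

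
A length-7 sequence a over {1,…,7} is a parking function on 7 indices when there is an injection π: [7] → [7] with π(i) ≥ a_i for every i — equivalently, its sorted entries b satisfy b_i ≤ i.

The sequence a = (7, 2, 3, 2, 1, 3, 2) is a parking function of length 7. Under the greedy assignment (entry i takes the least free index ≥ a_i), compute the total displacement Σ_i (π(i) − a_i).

8

Σπ(i) = 1+…+7 = 28; Σa = 7+2+3+2+1+3+2 = 20; disp = 28−20 = 8.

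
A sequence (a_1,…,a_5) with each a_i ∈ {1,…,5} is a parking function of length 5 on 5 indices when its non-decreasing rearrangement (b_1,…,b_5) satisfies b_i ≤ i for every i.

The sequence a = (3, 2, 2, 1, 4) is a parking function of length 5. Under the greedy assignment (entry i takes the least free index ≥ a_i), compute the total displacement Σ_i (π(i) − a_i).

3

Σπ = 15 ({1..5} each once); Σa = 3+2+2+1+4 = 12; disp = 15−12 = 3.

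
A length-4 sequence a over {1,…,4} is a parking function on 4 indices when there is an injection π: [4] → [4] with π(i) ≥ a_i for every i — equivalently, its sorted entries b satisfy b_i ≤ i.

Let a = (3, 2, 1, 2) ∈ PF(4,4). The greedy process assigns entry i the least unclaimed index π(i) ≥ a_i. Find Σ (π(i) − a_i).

2

Σπ = 10 ({1..4} each once); Σa = 3+2+1+2 = 8; disp = 10−8 = 2.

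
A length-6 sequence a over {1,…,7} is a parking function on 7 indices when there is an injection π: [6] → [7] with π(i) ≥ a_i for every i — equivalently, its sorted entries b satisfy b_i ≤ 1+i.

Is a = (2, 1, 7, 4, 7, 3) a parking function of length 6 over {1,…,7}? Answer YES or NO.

Rearranged: b = (1, 2, 3, 4, 7, 7).
  b_1=1 ≤ 2
  b_2=2 ≤ 3
  b_3=3 ≤ 4
  b_4=4 ≤ 5
  b_5=7 > 6
  fails at i=5 ⇒ NO

NO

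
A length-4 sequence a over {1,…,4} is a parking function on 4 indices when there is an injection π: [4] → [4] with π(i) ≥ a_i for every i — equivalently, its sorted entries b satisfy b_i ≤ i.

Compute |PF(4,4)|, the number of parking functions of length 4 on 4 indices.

125

|PF(4,4)| = (5−4)·5^(4−1) = 1·125 = 125 (Konheim–Weiss)
Example (2,3,2,1) → sorted (1,2,2,3): b_i ≤ i ∀i, a PF.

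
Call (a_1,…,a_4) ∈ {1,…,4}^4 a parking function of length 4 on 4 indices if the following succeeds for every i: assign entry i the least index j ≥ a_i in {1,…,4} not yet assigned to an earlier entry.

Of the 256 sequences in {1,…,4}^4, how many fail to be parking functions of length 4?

131

#PF = (5−4)·5^(4−1) = 1·125 = 125 (Konheim–Weiss)
One tuple (3,3,4,2) → sorted (2,3,3,4): b_1=2>1, not a PF.
Total 256; non-PF = 256−125 = 131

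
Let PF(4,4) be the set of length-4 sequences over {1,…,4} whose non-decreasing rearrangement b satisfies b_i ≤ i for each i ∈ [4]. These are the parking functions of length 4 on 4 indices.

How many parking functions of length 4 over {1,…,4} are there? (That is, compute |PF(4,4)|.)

Count = 1·5^3 = 1·125 = 125 (Konheim–Weiss)
One tuple (2,1,4,2) → sorted (1,2,2,4): b_i ≤ i ∀i, a PF.

125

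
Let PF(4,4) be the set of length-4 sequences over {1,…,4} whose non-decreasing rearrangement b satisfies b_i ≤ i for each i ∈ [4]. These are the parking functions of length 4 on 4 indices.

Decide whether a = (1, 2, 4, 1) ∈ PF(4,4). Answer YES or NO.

YES

Sorted: b = (1, 1, 2, 4).
  b_1=1 ≤ 1
  b_2=1 ≤ 2
  b_3=2 ≤ 3
  b_4=4 ≤ 4
All bounds hold ⇒ YES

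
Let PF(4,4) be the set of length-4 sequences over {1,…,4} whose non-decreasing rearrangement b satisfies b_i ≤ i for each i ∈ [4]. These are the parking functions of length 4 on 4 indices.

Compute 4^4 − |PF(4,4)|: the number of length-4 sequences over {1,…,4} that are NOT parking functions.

131

|PF(4,4)| = (5−4)·5^(4−1) = 1·125 = 125 [KW]
E.g. (4,1,3,4) → sorted (1,3,4,4): b_2=3>2, not a PF.
So 256 − 125 = 131 fail.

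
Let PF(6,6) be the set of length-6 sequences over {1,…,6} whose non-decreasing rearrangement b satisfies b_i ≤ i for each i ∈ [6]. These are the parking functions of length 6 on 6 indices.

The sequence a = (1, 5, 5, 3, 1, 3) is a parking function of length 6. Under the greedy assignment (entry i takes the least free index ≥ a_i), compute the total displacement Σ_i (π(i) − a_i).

3

Σπ = 6·7/2 = 21 (π permutes [6]); Σa = 1+5+5+3+1+3 = 18; disp = 21−18 = 3.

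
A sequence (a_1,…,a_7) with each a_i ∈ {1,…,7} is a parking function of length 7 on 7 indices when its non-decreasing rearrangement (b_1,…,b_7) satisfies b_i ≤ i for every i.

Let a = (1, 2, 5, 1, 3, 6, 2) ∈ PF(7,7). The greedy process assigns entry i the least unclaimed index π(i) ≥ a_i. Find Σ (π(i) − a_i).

Σπ(i) = 1+…+7 = 28; Σa = 1+2+5+1+3+6+2 = 20; disp = 28−20 = 8.

8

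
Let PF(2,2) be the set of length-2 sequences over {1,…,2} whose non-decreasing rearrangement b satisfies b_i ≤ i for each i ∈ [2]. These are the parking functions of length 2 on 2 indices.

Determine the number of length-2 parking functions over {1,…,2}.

|PF(2,2)| = (2−2+1)·(2+1)^(2−1) = 1·3 = 3 (Konheim–Weiss)
One tuple (2,1) → sorted (1,2): b_i ≤ i ∀i, a PF.

3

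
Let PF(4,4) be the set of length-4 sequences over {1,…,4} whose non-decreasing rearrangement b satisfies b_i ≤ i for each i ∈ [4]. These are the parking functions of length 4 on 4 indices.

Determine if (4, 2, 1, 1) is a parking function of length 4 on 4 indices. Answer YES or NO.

Rearranged: b = (1, 1, 2, 4).
  b_1=1 ≤ 1
  b_2=1 ≤ 2
  b_3=2 ≤ 3
  b_4=4 ≤ 4
All bounds hold ⇒ YES

YES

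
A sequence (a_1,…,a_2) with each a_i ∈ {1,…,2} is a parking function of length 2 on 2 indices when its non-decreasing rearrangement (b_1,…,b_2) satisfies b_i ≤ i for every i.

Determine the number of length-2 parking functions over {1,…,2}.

3

#PF = (2+1−2)·(2+1)^{2−1} = 1·3 = 3
Check (2,1) → sorted (1,2): b_i ≤ i ∀i, a PF.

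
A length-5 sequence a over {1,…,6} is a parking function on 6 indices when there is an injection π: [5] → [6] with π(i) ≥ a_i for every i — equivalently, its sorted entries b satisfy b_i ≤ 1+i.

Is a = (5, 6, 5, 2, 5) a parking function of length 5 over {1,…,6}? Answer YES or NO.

Order a: b = (2, 5, 5, 5, 6).
  b_1=2 ≤ 2
  b_2=5 > 3
  fails at i=2 ⇒ NO

NO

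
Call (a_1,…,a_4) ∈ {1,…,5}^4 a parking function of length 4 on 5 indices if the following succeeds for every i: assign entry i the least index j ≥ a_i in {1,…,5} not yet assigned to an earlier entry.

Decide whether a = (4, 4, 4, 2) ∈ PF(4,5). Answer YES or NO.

NO

Sorted: b = (2, 4, 4, 4).
  b_1=2 ≤ 2
  b_2=4 > 3
  fails at i=2 ⇒ NO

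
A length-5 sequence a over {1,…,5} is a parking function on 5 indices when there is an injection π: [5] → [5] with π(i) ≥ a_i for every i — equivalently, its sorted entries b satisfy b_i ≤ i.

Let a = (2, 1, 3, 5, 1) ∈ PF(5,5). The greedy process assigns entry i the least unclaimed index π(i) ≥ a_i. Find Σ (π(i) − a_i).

3

Σπ = 15 ({1..5} each once); Σa = 2+1+3+5+1 = 12; disp = 15−12 = 3.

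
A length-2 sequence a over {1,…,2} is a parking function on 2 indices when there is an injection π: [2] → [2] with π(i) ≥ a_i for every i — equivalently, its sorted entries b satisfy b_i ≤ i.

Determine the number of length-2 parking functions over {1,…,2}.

#PF = (3−2)·3^(2−1) = 1·3 = 3 (Pollak)
E.g. (1,1) → sorted (1,1): b_i ≤ i ∀i, a PF.

3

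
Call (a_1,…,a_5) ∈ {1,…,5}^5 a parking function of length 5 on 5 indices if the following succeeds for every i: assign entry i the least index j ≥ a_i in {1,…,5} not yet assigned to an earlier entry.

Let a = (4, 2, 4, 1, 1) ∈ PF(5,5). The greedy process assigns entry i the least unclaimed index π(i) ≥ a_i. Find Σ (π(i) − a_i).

3

Σπ(i) = 1+…+5 = 15; Σa = 4+2+4+1+1 = 12; disp = 15−12 = 3.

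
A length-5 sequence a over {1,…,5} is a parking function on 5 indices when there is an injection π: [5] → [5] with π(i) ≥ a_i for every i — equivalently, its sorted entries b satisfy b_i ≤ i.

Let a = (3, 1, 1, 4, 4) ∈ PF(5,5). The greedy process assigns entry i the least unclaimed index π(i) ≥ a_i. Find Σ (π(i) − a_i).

2

Σπ = 15 ({1..5} each once); Σa = 3+1+1+4+4 = 13; disp = 15−13 = 2.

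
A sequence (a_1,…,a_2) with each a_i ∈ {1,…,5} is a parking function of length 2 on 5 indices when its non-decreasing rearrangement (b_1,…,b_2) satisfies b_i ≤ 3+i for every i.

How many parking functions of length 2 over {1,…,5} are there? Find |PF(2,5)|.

24

Count = (5−2+1)·(5+1)^(2−1) = 4 · 6 = 24 (Pollak)
E.g. (1,5) → sorted (1,5): b_i ≤ 3+i ∀i, a PF.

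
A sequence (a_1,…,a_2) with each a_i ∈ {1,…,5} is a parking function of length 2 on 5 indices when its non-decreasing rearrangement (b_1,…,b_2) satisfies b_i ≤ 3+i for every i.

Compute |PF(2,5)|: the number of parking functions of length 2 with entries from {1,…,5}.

24

|PF| = (5+1−2)·(5+1)^{2−1} = 4 · 6 = 24 (Pollak)
One tuple (5,1) → sorted (1,5): b_i ≤ 3+i ∀i, a PF.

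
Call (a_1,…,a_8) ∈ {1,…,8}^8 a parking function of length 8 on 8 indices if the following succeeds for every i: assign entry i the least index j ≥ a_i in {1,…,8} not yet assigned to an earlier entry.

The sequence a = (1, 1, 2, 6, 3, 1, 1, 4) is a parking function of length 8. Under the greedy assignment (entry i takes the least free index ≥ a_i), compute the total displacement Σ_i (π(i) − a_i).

17

Σπ = 36 ({1..8} each once); Σa = 1+1+2+6+3+1+1+4 = 19; disp = 36−19 = 17.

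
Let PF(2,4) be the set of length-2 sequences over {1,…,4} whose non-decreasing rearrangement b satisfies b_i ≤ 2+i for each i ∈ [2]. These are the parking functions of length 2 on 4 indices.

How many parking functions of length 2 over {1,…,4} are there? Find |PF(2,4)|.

15

Count = (4+1−2)·(4+1)^{2−1} = 3×5 = 15
E.g. (1,1) → sorted (1,1): b_i ≤ 2+i ∀i, a PF.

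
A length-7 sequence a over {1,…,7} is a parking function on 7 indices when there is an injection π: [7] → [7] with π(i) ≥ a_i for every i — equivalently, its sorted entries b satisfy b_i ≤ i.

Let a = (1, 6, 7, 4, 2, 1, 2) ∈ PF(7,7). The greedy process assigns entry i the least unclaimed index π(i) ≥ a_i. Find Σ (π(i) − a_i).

Σπ = 28 ({1..7} each once); Σa = 1+6+7+4+2+1+2 = 23; disp = 28−23 = 5.

5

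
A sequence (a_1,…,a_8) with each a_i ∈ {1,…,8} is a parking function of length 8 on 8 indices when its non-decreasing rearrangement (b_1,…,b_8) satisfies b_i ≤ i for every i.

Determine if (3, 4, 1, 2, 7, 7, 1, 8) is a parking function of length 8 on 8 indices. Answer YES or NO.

NO

Order a: b = (1, 1, 2, 3, 4, 7, 7, 8).
  b_1=1 ≤ 1
  b_2=1 ≤ 2
  b_3=2 ≤ 3
  b_4=3 ≤ 4
  b_5=4 ≤ 5
  b_6=7 > 6
  fails at i=6 ⇒ NO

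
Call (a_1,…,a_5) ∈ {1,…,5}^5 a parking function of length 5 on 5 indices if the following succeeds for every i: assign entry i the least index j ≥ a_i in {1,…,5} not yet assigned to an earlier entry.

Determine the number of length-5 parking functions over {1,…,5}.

Count = (5−5+1)·(5+1)^(5−1) = 1·1296 = 1296 (Konheim–Weiss)
Example (1,5,2,1,2) → sorted (1,1,2,2,5): b_i ≤ i ∀i, a PF.

1296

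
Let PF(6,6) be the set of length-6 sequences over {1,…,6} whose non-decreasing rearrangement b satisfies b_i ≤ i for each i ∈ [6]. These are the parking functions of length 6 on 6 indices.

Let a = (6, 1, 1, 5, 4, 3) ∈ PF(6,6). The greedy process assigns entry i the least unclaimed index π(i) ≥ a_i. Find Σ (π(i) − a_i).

1

Σπ = 21 ({1..6} each once); Σa = 6+1+1+5+4+3 = 20; disp = 21−20 = 1.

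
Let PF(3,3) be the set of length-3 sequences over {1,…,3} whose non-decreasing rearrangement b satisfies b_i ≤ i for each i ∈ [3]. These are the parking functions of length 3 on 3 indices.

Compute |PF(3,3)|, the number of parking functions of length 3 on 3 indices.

Count = (3+1−3)·(3+1)^{3−1} = 1 · 16 = 16 [KW]
Example (1,1,3) → sorted (1,1,3): b_i ≤ i ∀i, a PF.

16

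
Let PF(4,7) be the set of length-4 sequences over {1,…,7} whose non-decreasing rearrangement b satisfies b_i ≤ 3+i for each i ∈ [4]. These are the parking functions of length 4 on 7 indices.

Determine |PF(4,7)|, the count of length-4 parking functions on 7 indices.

|PF| = (8−4)·8^(4−1) = 4·512 = 2048
One tuple (2,7,1,2) → sorted (1,2,2,7): b_i ≤ 3+i ∀i, a PF.

2048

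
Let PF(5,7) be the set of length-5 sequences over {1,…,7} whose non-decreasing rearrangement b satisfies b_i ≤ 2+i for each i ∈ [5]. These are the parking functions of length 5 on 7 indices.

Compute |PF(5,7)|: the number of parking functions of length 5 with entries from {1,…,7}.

12288

Count = (8−5)·8^(5−1) = 3·4096 = 12288 (Pollak)
Example (5,3,5,3,7) → sorted (3,3,5,5,7): b_i ≤ 2+i ∀i, a PF.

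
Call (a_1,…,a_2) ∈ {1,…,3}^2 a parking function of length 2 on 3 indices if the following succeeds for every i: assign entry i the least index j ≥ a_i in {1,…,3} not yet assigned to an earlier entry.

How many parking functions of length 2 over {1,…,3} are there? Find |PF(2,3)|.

8

|PF(2,3)| = (3−2+1)·(3+1)^(2−1) = 2 · 4 = 8 [KW]
Check (1,3) → sorted (1,3): b_i ≤ 1+i ∀i, a PF.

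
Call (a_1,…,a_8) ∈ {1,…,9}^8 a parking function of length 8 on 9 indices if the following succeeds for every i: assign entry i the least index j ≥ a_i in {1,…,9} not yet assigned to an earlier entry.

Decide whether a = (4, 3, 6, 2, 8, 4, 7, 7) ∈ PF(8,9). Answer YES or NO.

YES

Order a: b = (2, 3, 4, 4, 6, 7, 7, 8).
  b_1=2 ≤ 2
  b_2=3 ≤ 3
  b_3=4 ≤ 4
  b_4=4 ≤ 5
  b_5=6 ≤ 6
  b_6=7 ≤ 7
  b_7=7 ≤ 8
  b_8=8 ≤ 9
All bounds hold ⇒ YES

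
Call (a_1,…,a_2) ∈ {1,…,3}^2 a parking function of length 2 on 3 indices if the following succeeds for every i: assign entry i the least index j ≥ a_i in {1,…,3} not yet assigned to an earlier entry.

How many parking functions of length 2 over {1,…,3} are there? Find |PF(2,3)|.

8

|PF(2,3)| = (3−2+1)·(3+1)^(2−1) = 2·4 = 8 (Konheim–Weiss)
Example (1,1) → sorted (1,1): b_i ≤ 1+i ∀i, a PF.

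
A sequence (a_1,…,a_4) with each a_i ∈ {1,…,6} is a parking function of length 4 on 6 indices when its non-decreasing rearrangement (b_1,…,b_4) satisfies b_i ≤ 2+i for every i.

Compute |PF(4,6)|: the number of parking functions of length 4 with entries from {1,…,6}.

1029

|PF| = (6−4+1)·(6+1)^(4−1) = 3 · 343 = 1029 (Pollak)
One tuple (1,5,2,6) → sorted (1,2,5,6): b_i ≤ 2+i ∀i, a PF.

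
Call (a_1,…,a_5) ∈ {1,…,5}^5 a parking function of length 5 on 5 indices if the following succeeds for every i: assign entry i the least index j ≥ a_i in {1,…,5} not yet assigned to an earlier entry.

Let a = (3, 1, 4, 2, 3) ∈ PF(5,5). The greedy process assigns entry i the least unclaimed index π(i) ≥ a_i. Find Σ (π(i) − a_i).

2

Σπ(i) = 1+…+5 = 15; Σa = 3+1+4+2+3 = 13; disp = 15−13 = 2.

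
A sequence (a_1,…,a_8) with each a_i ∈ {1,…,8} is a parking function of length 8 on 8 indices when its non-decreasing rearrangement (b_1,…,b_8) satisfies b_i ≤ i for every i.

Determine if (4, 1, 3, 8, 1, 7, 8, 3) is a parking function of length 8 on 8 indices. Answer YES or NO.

Rearranged: b = (1, 1, 3, 3, 4, 7, 8, 8).
  b_1=1 ≤ 1
  b_2=1 ≤ 2
  b_3=3 ≤ 3
  b_4=3 ≤ 4
  b_5=4 ≤ 5
  b_6=7 > 6
  fails at i=6 ⇒ NO

NO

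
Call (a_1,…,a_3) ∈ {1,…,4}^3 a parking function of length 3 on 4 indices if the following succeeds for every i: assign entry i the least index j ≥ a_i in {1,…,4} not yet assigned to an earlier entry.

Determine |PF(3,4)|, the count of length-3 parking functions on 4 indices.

|PF| = (5−3)·5^(3−1) = 2×25 = 50 [KW]
E.g. (1,3,1) → sorted (1,1,3): b_i ≤ 1+i ∀i, a PF.

50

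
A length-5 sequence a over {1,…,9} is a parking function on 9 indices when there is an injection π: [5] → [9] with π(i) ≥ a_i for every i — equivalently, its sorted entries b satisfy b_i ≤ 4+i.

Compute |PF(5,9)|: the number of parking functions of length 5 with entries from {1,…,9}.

50000

|PF| = (10−5)·10^(5−1) = 5×10000 = 50000 [KW]
Check (8,6,5,7,5) → sorted (5,5,6,7,8): b_i ≤ 4+i ∀i, a PF.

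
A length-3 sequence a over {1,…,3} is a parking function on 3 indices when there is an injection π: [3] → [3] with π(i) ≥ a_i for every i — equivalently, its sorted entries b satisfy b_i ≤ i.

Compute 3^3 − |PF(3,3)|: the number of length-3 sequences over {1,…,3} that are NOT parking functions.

11

|PF(3,3)| = (3+1−3)·(3+1)^{3−1} = 1 · 16 = 16
One tuple (3,1,3) → sorted (1,3,3): b_2=3>2, not a PF.
Total 27; non-PF = 27−16 = 11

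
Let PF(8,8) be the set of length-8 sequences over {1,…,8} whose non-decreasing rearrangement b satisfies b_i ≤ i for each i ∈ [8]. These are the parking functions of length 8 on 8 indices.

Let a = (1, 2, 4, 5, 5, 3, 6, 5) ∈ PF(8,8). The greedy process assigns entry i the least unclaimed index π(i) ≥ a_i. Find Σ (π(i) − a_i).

Σπ(i) = 1+…+8 = 36; Σa = 1+2+4+5+5+3+6+5 = 31; disp = 36−31 = 5.

5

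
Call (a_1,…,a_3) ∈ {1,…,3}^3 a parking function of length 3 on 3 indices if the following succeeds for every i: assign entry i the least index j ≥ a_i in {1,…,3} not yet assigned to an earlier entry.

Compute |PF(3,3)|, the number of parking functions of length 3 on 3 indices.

#PF = (3+1−3)·(3+1)^{3−1} = 1 · 16 = 16 [KW]
Check (2,3,1) → sorted (1,2,3): b_i ≤ i ∀i, a PF.

16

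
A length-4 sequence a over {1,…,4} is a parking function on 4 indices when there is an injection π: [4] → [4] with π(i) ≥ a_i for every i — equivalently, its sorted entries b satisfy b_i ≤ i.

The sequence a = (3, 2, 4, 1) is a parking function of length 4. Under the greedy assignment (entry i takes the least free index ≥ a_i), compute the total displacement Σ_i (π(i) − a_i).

Σπ(i) = 1+…+4 = 10; Σa = 3+2+4+1 = 10; disp = 10−10 = 0.

0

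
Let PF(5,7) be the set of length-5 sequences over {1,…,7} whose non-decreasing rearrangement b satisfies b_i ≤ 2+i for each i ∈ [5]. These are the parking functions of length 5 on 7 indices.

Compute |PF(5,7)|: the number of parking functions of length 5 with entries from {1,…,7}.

#PF = (7+1−5)·(7+1)^{5−1} = 3 · 4096 = 12288 (Pollak)
E.g. (7,5,5,2,1) → sorted (1,2,5,5,7): b_i ≤ 2+i ∀i, a PF.

12288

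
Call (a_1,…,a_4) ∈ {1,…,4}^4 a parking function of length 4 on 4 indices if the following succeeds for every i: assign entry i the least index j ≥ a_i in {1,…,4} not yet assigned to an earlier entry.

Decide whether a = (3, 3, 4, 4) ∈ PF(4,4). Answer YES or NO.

NO

Order a: b = (3, 3, 4, 4).
  b_1=3 > 1
  fails at i=1 ⇒ NO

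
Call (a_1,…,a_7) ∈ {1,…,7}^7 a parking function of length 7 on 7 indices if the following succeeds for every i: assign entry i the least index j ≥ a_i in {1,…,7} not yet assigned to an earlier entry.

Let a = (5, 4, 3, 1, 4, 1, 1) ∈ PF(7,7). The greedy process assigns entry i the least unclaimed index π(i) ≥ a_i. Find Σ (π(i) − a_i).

9

Σπ = 7·8/2 = 28 (π permutes [7]); Σa = 5+4+3+1+4+1+1 = 19; disp = 28−19 = 9.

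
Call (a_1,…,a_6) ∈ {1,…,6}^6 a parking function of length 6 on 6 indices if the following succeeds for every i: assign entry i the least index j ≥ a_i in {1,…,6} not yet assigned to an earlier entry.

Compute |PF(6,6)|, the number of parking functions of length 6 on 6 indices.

Count = 1·7^5 = 1 · 16807 = 16807 (Pollak)
Check (2,4,5,5,1,1) → sorted (1,1,2,4,5,5): b_i ≤ i ∀i, a PF.

16807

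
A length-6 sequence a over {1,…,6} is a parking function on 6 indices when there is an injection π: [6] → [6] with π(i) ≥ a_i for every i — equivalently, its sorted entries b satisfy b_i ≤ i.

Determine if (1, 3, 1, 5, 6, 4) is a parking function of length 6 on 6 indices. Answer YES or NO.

YES

Rearranged: b = (1, 1, 3, 4, 5, 6).
  b_1=1 ≤ 1
  b_2=1 ≤ 2
  b_3=3 ≤ 3
  b_4=4 ≤ 4
  b_5=5 ≤ 5
  b_6=6 ≤ 6
All bounds hold ⇒ YES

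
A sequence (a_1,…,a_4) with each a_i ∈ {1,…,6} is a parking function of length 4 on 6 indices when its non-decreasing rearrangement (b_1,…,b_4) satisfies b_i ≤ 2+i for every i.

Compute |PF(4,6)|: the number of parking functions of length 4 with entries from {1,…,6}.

1029

Count = (6+1−4)·(6+1)^{4−1} = 3·343 = 1029 (Pollak)
Check (4,5,6,1) → sorted (1,4,5,6): b_i ≤ 2+i ∀i, a PF.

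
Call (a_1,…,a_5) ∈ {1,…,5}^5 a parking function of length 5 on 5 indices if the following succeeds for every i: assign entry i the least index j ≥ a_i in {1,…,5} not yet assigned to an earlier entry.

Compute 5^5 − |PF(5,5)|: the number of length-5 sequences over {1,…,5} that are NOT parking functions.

|PF(5,5)| = 1·6^4 = 1×1296 = 1296 (Konheim–Weiss)
Example (4,5,3,5,5) → sorted (3,4,5,5,5): b_1=3>1, not a PF.
Total 3125; non-PF = 3125−1296 = 1829

1829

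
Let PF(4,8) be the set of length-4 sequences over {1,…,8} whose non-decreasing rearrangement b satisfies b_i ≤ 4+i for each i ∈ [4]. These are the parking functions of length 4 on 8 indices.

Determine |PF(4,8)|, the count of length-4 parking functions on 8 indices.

3645

#PF = 5·9^3 = 5·729 = 3645
One tuple (2,7,2,6) → sorted (2,2,6,7): b_i ≤ 4+i ∀i, a PF.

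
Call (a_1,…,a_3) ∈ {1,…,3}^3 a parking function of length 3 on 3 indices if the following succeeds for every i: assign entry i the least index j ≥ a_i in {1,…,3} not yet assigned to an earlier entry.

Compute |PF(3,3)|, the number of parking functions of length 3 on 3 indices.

16

Count = 1·4^2 = 1·16 = 16
E.g. (1,1,2) → sorted (1,1,2): b_i ≤ i ∀i, a PF.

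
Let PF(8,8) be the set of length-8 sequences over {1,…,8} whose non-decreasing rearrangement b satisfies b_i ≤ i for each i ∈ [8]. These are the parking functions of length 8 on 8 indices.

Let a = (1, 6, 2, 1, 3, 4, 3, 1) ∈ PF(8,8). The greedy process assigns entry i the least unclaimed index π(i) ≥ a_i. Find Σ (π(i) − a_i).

Σπ(i) = 1+…+8 = 36; Σa = 1+6+2+1+3+4+3+1 = 21; disp = 36−21 = 15.

15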